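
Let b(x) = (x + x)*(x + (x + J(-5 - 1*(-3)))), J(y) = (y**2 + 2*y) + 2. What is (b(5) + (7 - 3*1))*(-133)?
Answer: -16492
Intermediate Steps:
J(y) = 2 + y**2 + 2*y
b(x) = 2*x*(2 + 2*x) (b(x) = (x + x)*(x + (x + (2 + (-5 - 1*(-3))**2 + 2*(-5 - 1*(-3))))) = (2*x)*(x + (x + (2 + (-5 + 3)**2 + 2*(-5 + 3)))) = (2*x)*(x + (x + (2 + (-2)**2 + 2*(-2)))) = (2*x)*(x + (x + (2 + 4 - 4))) = (2*x)*(x + (x + 2)) = (2*x)*(x + (2 + x)) = (2*x)*(2 + 2*x) = 2*x*(2 + 2*x))
(b(5) + (7 - 3*1))*(-133) = (4*5*(1 + 5) + (7 - 3*1))*(-133) = (4*5*6 + (7 - 3))*(-133) = (120 + 4)*(-133) = 124*(-133) = -16492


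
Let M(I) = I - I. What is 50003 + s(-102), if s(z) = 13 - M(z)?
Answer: 50016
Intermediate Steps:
M(I) = 0
s(z) = 13 (s(z) = 13 - 1*0 = 13 + 0 = 13)
50003 + s(-102) = 50003 + 13 = 50016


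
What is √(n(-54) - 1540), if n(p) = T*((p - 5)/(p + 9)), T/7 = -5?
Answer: I*√14273/3 ≈ 39.823*I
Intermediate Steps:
T = -35 (T = 7*(-5) = -35)
n(p) = -35*(-5 + p)/(9 + p) (n(p) = -35*(p - 5)/(p + 9) = -35*(-5 + p)/(9 + p))
√(n(-54) - 1540) = √(35*(5 - 1*(-54))/(9 - 54) - 1540) = √(35*(5 + 54)/(-45) - 1540) = √(35*(-1/45)*59 - 1540) = √(-413/9 - 1540) = √(-14273/9) = I*√14273/3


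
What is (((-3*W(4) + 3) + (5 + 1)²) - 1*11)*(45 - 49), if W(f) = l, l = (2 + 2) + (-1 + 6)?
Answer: -4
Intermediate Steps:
l = 9 (l = 4 + 5 = 9)
W(f) = 9
(((-3*W(4) + 3) + (5 + 1)²) - 1*11)*(45 - 49) = (((-3*9 + 3) + (5 + 1)²) - 1*11)*(45 - 49) = (((-27 + 3) + 6²) - 11)*(-4) = ((-24 + 36) - 11)*(-4) = (12 - 11)*(-4) = 1*(-4) = -4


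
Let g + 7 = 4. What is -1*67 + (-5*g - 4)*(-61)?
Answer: -738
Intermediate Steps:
g = -3 (g = -7 + 4 = -3)
-1*67 + (-5*g - 4)*(-61) = -1*67 + (-5*(-3) - 4)*(-61) = -67 + (15 - 4)*(-61) = -67 + 11*(-61) = -67 - 671 = -738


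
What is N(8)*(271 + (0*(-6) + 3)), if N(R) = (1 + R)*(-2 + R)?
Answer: 14796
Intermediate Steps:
N(8)*(271 + (0*(-6) + 3)) = (-2 + 8**2 - 1*8)*(271 + (0*(-6) + 3)) = (-2 + 64 - 8)*(271 + (0 + 3)) = 54*(271 + 3) = 54*274 = 14796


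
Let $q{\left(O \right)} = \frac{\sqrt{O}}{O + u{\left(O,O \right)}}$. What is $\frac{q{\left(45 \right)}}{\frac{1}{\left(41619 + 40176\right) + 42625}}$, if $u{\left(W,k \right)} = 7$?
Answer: $\frac{93315 \sqrt{5}}{13} \approx 16051.0$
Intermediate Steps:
$q{\left(O \right)} = \frac{\sqrt{O}}{7 + O}$ ($q{\left(O \right)} = \frac{\sqrt{O}}{O + 7} = \frac{\sqrt{O}}{7 + O}$)
$\frac{q{\left(45 \right)}}{\frac{1}{\left(41619 + 40176\right) + 42625}} = \frac{\sqrt{45} \frac{1}{7 + 45}}{\frac{1}{\left(41619 + 40176\right) + 42625}} = \frac{3 \sqrt{5} \cdot \frac{1}{52}}{\frac{1}{81795 + 42625}} = \frac{3 \sqrt{5} \cdot \frac{1}{52}}{\frac{1}{124420}} = \frac{3 \sqrt{5}}{52} \frac{1}{\frac{1}{124420}} = \frac{3 \sqrt{5}}{52} \cdot 124420 = \frac{93315 \sqrt{5}}{13}$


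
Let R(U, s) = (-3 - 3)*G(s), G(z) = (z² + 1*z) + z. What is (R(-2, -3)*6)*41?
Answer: -4428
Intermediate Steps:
G(z) = z² + 2*z (G(z) = (z² + z) + z = (z + z²) + z = z² + 2*z)
R(U, s) = -6*s*(2 + s) (R(U, s) = (-3 - 3)*(s*(2 + s)) = -6*s*(2 + s))
(R(-2, -3)*6)*41 = (-6*(-3)*(2 - 3)*6)*41 = (-6*(-3)*(-1)*6)*41 = -18*6*41 = -108*41 = -4428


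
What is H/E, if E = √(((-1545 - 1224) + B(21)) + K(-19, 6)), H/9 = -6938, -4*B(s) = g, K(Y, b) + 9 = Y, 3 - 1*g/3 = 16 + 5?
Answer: 62442*I*√11134/5567 ≈ 1183.5*I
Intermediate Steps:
g = -54 (g = 9 - 3*(16 + 5) = 9 - 3*21 = 9 - 63 = -54)
K(Y, b) = -9 + Y
B(s) = 27/2 (B(s) = -¼*(-54) = 27/2)
H = -62442 (H = 9*(-6938) = -62442)
E = I*√11134/2 (E = √(((-1545 - 1224) + 27/2) + (-9 - 19)) = √((-2769 + 27/2) - 28) = √(-5511/2 - 28) = √(-5567/2) = I*√11134/2 ≈ 52.759*I)
H/E = -62442*(-I*√11134/5567) = -(-62442)*I*√11134/5567 = 62442*I*√11134/5567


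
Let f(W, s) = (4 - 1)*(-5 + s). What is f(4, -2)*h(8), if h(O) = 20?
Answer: -420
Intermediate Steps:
f(W, s) = -15 + 3*s (f(W, s) = 3*(-5 + s) = -15 + 3*s)
f(4, -2)*h(8) = (-15 + 3*(-2))*20 = (-15 - 6)*20 = -21*20 = -420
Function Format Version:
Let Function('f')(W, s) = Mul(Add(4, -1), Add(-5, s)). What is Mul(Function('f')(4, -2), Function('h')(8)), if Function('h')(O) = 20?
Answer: -420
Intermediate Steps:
Function('f')(W, s) = Add(-15, Mul(3, s)) (Function('f')(W, s) = Mul(3, Add(-5, s)) = Add(-15, Mul(3, s)))
Mul(Function('f')(4, -2), Function('h')(8)) = Mul(Add(-15, Mul(3, -2)), 20) = Mul(Add(-15, -6), 20) = Mul(-21, 20) = -420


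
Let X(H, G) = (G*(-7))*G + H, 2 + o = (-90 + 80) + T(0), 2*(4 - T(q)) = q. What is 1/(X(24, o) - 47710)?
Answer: -1/48134 ≈ -2.0775e-5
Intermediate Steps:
T(q) = 4 - q/2
o = -8 (o = -2 + ((-90 + 80) + (4 - 1/2*0)) = -2 + (-10 + (4 + 0)) = -2 + (-10 + 4) = -2 - 6 = -8)
X(H, G) = H - 7*G**2 (X(H, G) = (-7*G)*G + H = -7*G**2 + H = H - 7*G**2)
1/(X(24, o) - 47710) = 1/((24 - 7*(-8)**2) - 47710) = 1/((24 - 7*64) - 47710) = 1/((24 - 448) - 47710) = 1/(-424 - 47710) = 1/(-48134) = -1/48134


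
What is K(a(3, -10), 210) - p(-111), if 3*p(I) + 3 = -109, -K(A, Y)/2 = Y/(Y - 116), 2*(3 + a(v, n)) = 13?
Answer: 4634/141 ≈ 32.865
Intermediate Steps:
a(v, n) = 7/2 (a(v, n) = -3 + (½)*13 = -3 + 13/2 = 7/2)
K(A, Y) = -2*Y/(-116 + Y) (K(A, Y) = -2*Y/(Y - 116) = -2*Y/(-116 + Y))
p(I) = -112/3 (p(I) = -1 + (⅓)*(-109) = -1 - 109/3 = -112/3)
K(a(3, -10), 210) - p(-111) = -2*210/(-116 + 210) - 1*(-112/3) = -2*210/94 + 112/3 = -2*210*1/94 + 112/3 = -210/47 + 112/3 = 4634/141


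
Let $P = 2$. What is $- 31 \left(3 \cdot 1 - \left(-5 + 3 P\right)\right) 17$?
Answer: $-1054$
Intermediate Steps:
$- 31 \left(3 \cdot 1 - \left(-5 + 3 P\right)\right) 17 = - 31 \left(3 \cdot 1 + \left(\left(-3\right) 2 + 5\right)\right) 17 = - 31 \left(3 + \left(-6 + 5\right)\right) 17 = - 31 \left(3 - 1\right) 17 = \left(-31\right) 2 \cdot 17 = \left(-62\right) 17 = -1054$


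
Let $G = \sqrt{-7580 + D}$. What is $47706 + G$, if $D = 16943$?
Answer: $47706 + \sqrt{9363} \approx 47803.0$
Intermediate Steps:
$G = \sqrt{9363}$ ($G = \sqrt{-7580 + 16943} = \sqrt{9363} \approx 96.763$)
$47706 + G = 47706 + \sqrt{9363}$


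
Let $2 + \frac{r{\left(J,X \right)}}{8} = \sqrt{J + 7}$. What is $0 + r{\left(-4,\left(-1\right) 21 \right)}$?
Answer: $-16 + 8 \sqrt{3} \approx -2.1436$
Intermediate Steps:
$r{\left(J,X \right)} = -16 + 8 \sqrt{7 + J}$ ($r{\left(J,X \right)} = -16 + 8 \sqrt{J + 7} = -16 + 8 \sqrt{7 + J}$)
$0 + r{\left(-4,\left(-1\right) 21 \right)} = 0 - \left(16 - 8 \sqrt{7 - 4}\right) = 0 - \left(16 - 8 \sqrt{3}\right) = -16 + 8 \sqrt{3}$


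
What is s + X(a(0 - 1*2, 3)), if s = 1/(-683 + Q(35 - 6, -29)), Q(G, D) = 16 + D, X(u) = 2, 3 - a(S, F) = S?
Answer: 1391/696 ≈ 1.9986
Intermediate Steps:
a(S, F) = 3 - S
s = -1/696 (s = 1/(-683 + (16 - 29)) = 1/(-683 - 13) = 1/(-696) = -1/696 ≈ -0.0014368)
s + X(a(0 - 1*2, 3)) = -1/696 + 2 = 1391/696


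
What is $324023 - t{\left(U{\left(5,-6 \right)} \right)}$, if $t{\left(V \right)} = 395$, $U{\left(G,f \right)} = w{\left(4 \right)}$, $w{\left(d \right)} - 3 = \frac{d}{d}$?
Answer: $323628$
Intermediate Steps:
$w{\left(d \right)} = 4$ ($w{\left(d \right)} = 3 + \frac{d}{d} = 3 + 1 = 4$)
$U{\left(G,f \right)} = 4$
$324023 - t{\left(U{\left(5,-6 \right)} \right)} = 324023 - 395 = 323628$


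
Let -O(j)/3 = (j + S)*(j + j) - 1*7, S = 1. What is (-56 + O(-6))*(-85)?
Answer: 18275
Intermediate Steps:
O(j) = 21 - 6*j*(1 + j) (O(j) = -3*((j + 1)*(j + j) - 1*7) = -3*((1 + j)*(2*j) - 7) = -3*(2*j*(1 + j) - 7) = -3*(-7 + 2*j*(1 + j)) = 21 - 6*j*(1 + j))
(-56 + O(-6))*(-85) = (-56 + (21 - 6*(-6) - 6*(-6)**2))*(-85) = (-56 + (21 + 36 - 6*36))*(-85) = (-56 + (21 + 36 - 216))*(-85) = (-56 - 159)*(-85) = -215*(-85) = 18275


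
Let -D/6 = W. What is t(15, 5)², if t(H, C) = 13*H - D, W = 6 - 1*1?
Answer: 50625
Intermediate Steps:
W = 5 (W = 6 - 1 = 5)
D = -30 (D = -6*5 = -30)
t(H, C) = 30 + 13*H (t(H, C) = 13*H - 1*(-30) = 13*H + 30 = 30 + 13*H)
t(15, 5)² = (30 + 13*15)² = (30 + 195)² = 225² = 50625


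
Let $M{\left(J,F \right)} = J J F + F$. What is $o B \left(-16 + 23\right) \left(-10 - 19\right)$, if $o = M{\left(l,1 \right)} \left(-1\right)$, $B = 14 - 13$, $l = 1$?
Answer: $406$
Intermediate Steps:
$M{\left(J,F \right)} = F + F J^{2}$ ($M{\left(J,F \right)} = J^{2} F + F = F J^{2} + F = F + F J^{2}$)
$B = 1$
$o = -2$ ($o = 1 \left(1 + 1^{2}\right) \left(-1\right) = 1 \left(1 + 1\right) \left(-1\right) = 1 \cdot 2 \left(-1\right) = 2 \left(-1\right) = -2$)
$o B \left(-16 + 23\right) \left(-10 - 19\right) = \left(-2\right) 1 \left(-16 + 23\right) \left(-10 - 19\right) = - 2 \cdot 7 \left(-29\right) = \left(-2\right) \left(-203\right) = 406$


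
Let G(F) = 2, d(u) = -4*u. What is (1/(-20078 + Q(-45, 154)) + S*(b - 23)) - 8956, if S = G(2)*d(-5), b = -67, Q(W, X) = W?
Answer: -252664389/20123 ≈ -12556.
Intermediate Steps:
S = 40 (S = 2*(-4*(-5)) = 2*20 = 40)
(1/(-20078 + Q(-45, 154)) + S*(b - 23)) - 8956 = (1/(-20078 - 45) + 40*(-67 - 23)) - 8956 = (1/(-20123) + 40*(-90)) - 8956 = (-1/20123 - 3600) - 8956 = -72442801/20123 - 8956 = -252664389/20123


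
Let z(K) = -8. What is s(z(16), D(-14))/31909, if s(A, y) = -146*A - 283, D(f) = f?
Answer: 885/31909 ≈ 0.027735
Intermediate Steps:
s(A, y) = -283 - 146*A
s(z(16), D(-14))/31909 = (-283 - 146*(-8))/31909 = (-283 + 1168)*(1/31909) = 885*(1/31909) = 885/31909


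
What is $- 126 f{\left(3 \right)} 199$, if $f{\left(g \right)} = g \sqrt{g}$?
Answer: $- 75222 \sqrt{3} \approx -1.3029 \cdot 10^{5}$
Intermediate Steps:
$f{\left(g \right)} = g^{\frac{3}{2}}$
$- 126 f{\left(3 \right)} 199 = - 126 \cdot 3^{\frac{3}{2}} \cdot 199 = - 126 \cdot 3 \sqrt{3} \cdot 199 = - 378 \sqrt{3} \cdot 199 = - 75222 \sqrt{3}$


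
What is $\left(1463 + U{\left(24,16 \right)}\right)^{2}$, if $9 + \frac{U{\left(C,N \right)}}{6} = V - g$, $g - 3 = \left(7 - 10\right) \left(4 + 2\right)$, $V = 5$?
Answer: $2337841$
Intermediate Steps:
$g = -15$ ($g = 3 + \left(7 - 10\right) \left(4 + 2\right) = 3 - 18 = -15$)
$U{\left(C,N \right)} = 66$ ($U{\left(C,N \right)} = -54 + 6 \left(5 - -15\right) = -54 + 6 \left(5 + 15\right) = -54 + 6 \cdot 20 = -54 + 120 = 66$)
$\left(1463 + U{\left(24,16 \right)}\right)^{2} = \left(1463 + 66\right)^{2} = 1529^{2} = 2337841$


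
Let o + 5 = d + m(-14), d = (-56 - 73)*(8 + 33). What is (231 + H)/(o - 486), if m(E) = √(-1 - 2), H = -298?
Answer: 387260/33408403 + 67*I*√3/33408403 ≈ 0.011592 + 3.4736e-6*I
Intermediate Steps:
m(E) = I*√3 (m(E) = √(-3) = I*√3)
d = -5289 (d = -129*41 = -5289)
o = -5294 + I*√3 (o = -5 + (-5289 + I*√3) = -5294 + I*√3 ≈ -5294.0 + 1.732*I)
(231 + H)/(o - 486) = (231 - 298)/((-5294 + I*√3) - 486) = -67/(-5780 + I*√3)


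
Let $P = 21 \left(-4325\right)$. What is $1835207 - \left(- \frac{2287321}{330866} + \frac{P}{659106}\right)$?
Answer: $\frac{4764472732822372}{2596140069} \approx 1.8352 \cdot 10^{6}$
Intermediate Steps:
$P = -90825$
$1835207 - \left(- \frac{2287321}{330866} + \frac{P}{659106}\right) = 1835207 - \left(- \frac{2287321}{330866} - \frac{90825}{659106}\right) = 1835207 - \left(\left(-2287321\right) \frac{1}{330866} - \frac{4325}{31386}\right) = 1835207 - \left(- \frac{2287321}{330866} - \frac{4325}{31386}\right) = 1835207 - - \frac{18305213089}{2596140069} = 1835207 + \frac{18305213089}{2596140069} = \frac{4764472732822372}{2596140069}$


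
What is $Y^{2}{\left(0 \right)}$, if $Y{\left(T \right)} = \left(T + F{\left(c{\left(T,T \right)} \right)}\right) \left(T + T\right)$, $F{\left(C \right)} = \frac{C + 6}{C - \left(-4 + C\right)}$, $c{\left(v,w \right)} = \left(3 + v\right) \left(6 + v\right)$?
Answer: $0$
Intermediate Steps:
$F{\left(C \right)} = \frac{3}{2} + \frac{C}{4}$ ($F{\left(C \right)} = \frac{6 + C}{4} = \left(6 + C\right) \frac{1}{4} = \frac{3}{2} + \frac{C}{4}$)
$Y{\left(T \right)} = 2 T \left(6 + \frac{T^{2}}{4} + \frac{13 T}{4}\right)$ ($Y{\left(T \right)} = \left(T + \left(\frac{3}{2} + \frac{18 + T^{2} + 9 T}{4}\right)\right) \left(T + T\right) = \left(T + \left(\frac{3}{2} + \left(\frac{9}{2} + \frac{T^{2}}{4} + \frac{9 T}{4}\right)\right)\right) 2 T = \left(T + \left(6 + \frac{T^{2}}{4} + \frac{9 T}{4}\right)\right) 2 T = \left(6 + \frac{T^{2}}{4} + \frac{13 T}{4}\right) 2 T = 2 T \left(6 + \frac{T^{2}}{4} + \frac{13 T}{4}\right)$)
$Y^{2}{\left(0 \right)} = \left(\frac{1}{2} \cdot 0 \left(24 + 0^{2} + 13 \cdot 0\right)\right)^{2} = \left(\frac{1}{2} \cdot 0 \left(24 + 0 + 0\right)\right)^{2} = \left(\frac{1}{2} \cdot 0 \cdot 24\right)^{2} = 0^{2} = 0$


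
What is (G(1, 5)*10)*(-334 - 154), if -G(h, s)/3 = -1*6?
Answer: -87840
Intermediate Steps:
G(h, s) = 18 (G(h, s) = -(-3)*6 = -3*(-6) = 18)
(G(1, 5)*10)*(-334 - 154) = (18*10)*(-334 - 154) = 180*(-488) = -87840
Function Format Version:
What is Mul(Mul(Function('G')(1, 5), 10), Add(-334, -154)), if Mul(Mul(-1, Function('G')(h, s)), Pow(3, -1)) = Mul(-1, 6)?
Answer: -87840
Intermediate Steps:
Function('G')(h, s) = 18 (Function('G')(h, s) = Mul(-3, Mul(-1, 6)) = Mul(-3, -6) = 18)
Mul(Mul(Function('G')(1, 5), 10), Add(-334, -154)) = Mul(Mul(18, 10), Add(-334, -154)) = Mul(180, -488) = -87840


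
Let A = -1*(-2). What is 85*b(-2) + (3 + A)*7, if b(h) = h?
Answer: -135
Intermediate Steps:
A = 2
85*b(-2) + (3 + A)*7 = 85*(-2) + (3 + 2)*7 = -170 + 5*7 = -170 + 35 = -135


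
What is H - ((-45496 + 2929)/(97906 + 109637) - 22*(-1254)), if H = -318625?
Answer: -3421621052/9883 ≈ -3.4621e+5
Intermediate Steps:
H - ((-45496 + 2929)/(97906 + 109637) - 22*(-1254)) = -318625 - ((-45496 + 2929)/(97906 + 109637) - 22*(-1254)) = -318625 - (-42567/207543 + 27588) = -318625 - (-42567*1/207543 + 27588) = -318625 - (-2027/9883 + 27588) = -318625 - 1*272650177/9883 = -318625 - 272650177/9883 = -3421621052/9883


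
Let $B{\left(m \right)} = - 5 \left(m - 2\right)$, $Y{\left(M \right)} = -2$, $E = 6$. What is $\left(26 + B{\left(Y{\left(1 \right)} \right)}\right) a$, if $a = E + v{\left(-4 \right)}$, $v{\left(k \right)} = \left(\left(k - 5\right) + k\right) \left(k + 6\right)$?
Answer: $-920$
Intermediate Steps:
$B{\left(m \right)} = 10 - 5 m$ ($B{\left(m \right)} = - 5 \left(-2 + m\right) = 10 - 5 m$)
$v{\left(k \right)} = \left(-5 + 2 k\right) \left(6 + k\right)$ ($v{\left(k \right)} = \left(\left(k - 5\right) + k\right) \left(6 + k\right) = \left(\left(-5 + k\right) + k\right) \left(6 + k\right) = \left(-5 + 2 k\right) \left(6 + k\right)$)
$a = -20$ ($a = 6 + \left(-30 + 2 \left(-4\right)^{2} + 7 \left(-4\right)\right) = 6 - 26 = -20$)
$\left(26 + B{\left(Y{\left(1 \right)} \right)}\right) a = \left(26 + \left(10 - -10\right)\right) \left(-20\right) = \left(26 + \left(10 + 10\right)\right) \left(-20\right) = \left(26 + 20\right) \left(-20\right) = 46 \left(-20\right) = -920$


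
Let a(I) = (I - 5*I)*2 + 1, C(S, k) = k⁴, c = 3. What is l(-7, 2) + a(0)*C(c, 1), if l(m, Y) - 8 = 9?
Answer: 18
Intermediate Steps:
l(m, Y) = 17 (l(m, Y) = 8 + 9 = 17)
a(I) = 1 - 8*I (a(I) = -4*I*2 + 1 = -8*I + 1 = 1 - 8*I)
l(-7, 2) + a(0)*C(c, 1) = 17 + (1 - 8*0)*1⁴ = 17 + (1 + 0)*1 = 17 + 1*1 = 17 + 1 = 18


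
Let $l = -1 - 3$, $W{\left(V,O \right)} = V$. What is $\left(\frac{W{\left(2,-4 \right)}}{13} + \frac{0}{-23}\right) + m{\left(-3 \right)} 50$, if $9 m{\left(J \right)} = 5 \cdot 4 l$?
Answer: $- \frac{51982}{117} \approx -444.29$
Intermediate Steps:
$l = -4$
$m{\left(J \right)} = - \frac{80}{9}$ ($m{\left(J \right)} = \frac{5 \cdot 4 \left(-4\right)}{9} = \frac{20 \left(-4\right)}{9} = \frac{1}{9} \left(-80\right) = - \frac{80}{9}$)
$\left(\frac{W{\left(2,-4 \right)}}{13} + \frac{0}{-23}\right) + m{\left(-3 \right)} 50 = \left(\frac{2}{13} + \frac{0}{-23}\right) - \frac{4000}{9} = \left(2 \cdot \frac{1}{13} + 0 \left(- \frac{1}{23}\right)\right) - \frac{4000}{9} = \left(\frac{2}{13} + 0\right) - \frac{4000}{9} = \frac{2}{13} - \frac{4000}{9} = - \frac{51982}{117}$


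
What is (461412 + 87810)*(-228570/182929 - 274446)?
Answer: -27573339504416688/182929 ≈ -1.5073e+11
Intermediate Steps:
(461412 + 87810)*(-228570/182929 - 274446) = 549222*(-228570*1/182929 - 274446) = 549222*(-228570/182929 - 274446) = 549222*(-50204360904/182929) = -27573339504416688/182929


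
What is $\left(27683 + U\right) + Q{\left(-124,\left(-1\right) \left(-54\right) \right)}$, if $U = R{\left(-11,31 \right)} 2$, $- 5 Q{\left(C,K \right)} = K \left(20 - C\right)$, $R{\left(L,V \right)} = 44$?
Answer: $\frac{131079}{5} \approx 26216.0$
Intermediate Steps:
$Q{\left(C,K \right)} = - \frac{K \left(20 - C\right)}{5}$
$U = 88$ ($U = 44 \cdot 2 = 88$)
$\left(27683 + U\right) + Q{\left(-124,\left(-1\right) \left(-54\right) \right)} = \left(27683 + 88\right) + \frac{\left(-1\right) \left(-54\right) \left(-20 - 124\right)}{5} = 27771 + \frac{1}{5} \cdot 54 \left(-144\right) = 27771 - \frac{7776}{5} = \frac{131079}{5}$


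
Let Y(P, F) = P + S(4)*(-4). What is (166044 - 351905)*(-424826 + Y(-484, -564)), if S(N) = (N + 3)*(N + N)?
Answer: 79090174774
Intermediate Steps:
S(N) = 2*N*(3 + N) (S(N) = (3 + N)*(2*N) = 2*N*(3 + N))
Y(P, F) = -224 + P (Y(P, F) = P + (2*4*(3 + 4))*(-4) = P + (2*4*7)*(-4) = P + 56*(-4) = P - 224 = -224 + P)
(166044 - 351905)*(-424826 + Y(-484, -564)) = (166044 - 351905)*(-424826 + (-224 - 484)) = -185861*(-424826 - 708) = -185861*(-425534) = 79090174774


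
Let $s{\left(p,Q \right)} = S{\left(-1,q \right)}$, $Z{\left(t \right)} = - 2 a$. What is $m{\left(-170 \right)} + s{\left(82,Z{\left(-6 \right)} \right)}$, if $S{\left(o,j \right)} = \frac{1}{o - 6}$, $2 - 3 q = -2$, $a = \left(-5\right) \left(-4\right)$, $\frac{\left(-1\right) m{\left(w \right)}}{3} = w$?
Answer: $\frac{3569}{7} \approx 509.86$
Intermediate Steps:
$m{\left(w \right)} = - 3 w$
$a = 20$
$Z{\left(t \right)} = -40$ ($Z{\left(t \right)} = \left(-2\right) 20 = -40$)
$q = \frac{4}{3}$ ($q = \frac{2}{3} - - \frac{2}{3} = \frac{2}{3} + \frac{2}{3} = \frac{4}{3} \approx 1.3333$)
$S{\left(o,j \right)} = \frac{1}{-6 + o}$
$s{\left(p,Q \right)} = - \frac{1}{7}$ ($s{\left(p,Q \right)} = \frac{1}{-6 - 1} = \frac{1}{-7} = - \frac{1}{7}$)
$m{\left(-170 \right)} + s{\left(82,Z{\left(-6 \right)} \right)} = \left(-3\right) \left(-170\right) - \frac{1}{7} = 510 - \frac{1}{7} = \frac{3569}{7}$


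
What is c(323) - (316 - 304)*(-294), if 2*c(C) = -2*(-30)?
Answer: 3558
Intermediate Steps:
c(C) = 30 (c(C) = (-2*(-30))/2 = (½)*60 = 30)
c(323) - (316 - 304)*(-294) = 30 - (316 - 304)*(-294) = 30 - 12*(-294) = 30 - 1*(-3528) = 30 + 3528 = 3558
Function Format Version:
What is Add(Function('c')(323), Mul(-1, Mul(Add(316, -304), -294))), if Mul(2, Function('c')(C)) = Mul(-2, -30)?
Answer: 3558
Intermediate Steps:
Function('c')(C) = 30 (Function('c')(C) = Mul(Rational(1, 2), Mul(-2, -30)) = Mul(Rational(1, 2), 60) = 30)
Add(Function('c')(323), Mul(-1, Mul(Add(316, -304), -294))) = Add(30, Mul(-1, Mul(Add(316, -304), -294))) = Add(30, Mul(-1, Mul(12, -294))) = Add(30, Mul(-1, -3528)) = Add(30, 3528) = 3558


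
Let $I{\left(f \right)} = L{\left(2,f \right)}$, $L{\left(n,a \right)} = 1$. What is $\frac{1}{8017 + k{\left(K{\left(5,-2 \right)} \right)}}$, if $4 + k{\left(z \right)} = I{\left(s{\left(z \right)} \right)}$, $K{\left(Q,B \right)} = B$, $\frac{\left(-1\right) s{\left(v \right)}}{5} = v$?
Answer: $\frac{1}{8014} \approx 0.00012478$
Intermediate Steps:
$s{\left(v \right)} = - 5 v$
$I{\left(f \right)} = 1$
$k{\left(z \right)} = -3$ ($k{\left(z \right)} = -4 + 1 = -3$)
$\frac{1}{8017 + k{\left(K{\left(5,-2 \right)} \right)}} = \frac{1}{8017 - 3} = \frac{1}{8014}$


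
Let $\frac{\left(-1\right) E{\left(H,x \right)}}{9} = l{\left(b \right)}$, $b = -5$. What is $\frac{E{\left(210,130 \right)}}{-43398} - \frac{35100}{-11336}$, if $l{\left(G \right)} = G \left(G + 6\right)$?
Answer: $\frac{813440}{262799} \approx 3.0953$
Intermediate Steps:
$l{\left(G \right)} = G \left(6 + G\right)$
$E{\left(H,x \right)} = 45$ ($E{\left(H,x \right)} = - 9 \left(- 5 \left(6 - 5\right)\right) = - 9 \left(\left(-5\right) 1\right) = \left(-9\right) \left(-5\right) = 45$)
$\frac{E{\left(210,130 \right)}}{-43398} - \frac{35100}{-11336} = \frac{45}{-43398} - \frac{35100}{-11336} = 45 \left(- \frac{1}{43398}\right) - - \frac{675}{218} = - \frac{5}{4822} + \frac{675}{218} = \frac{813440}{262799}$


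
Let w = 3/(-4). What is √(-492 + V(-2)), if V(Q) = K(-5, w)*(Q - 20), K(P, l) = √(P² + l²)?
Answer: √(-1968 - 22*√409)/2 ≈ 24.561*I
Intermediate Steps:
w = -¾ (w = 3*(-¼) = -¾ ≈ -0.75000)
V(Q) = √409*(-20 + Q)/4 (V(Q) = √((-5)² + (-¾)²)*(Q - 20) = √(25 + 9/16)*(-20 + Q) = √(409/16)*(-20 + Q) = (√409/4)*(-20 + Q) = √409*(-20 + Q)/4)
√(-492 + V(-2)) = √(-492 + √409*(-20 - 2)/4) = √(-492 + (¼)*√409*(-22)) = √(-492 - 11*√409/2)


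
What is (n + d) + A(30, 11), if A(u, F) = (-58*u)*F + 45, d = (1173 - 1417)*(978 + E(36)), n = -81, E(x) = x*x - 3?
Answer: -573300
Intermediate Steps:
E(x) = -3 + x² (E(x) = x² - 3 = -3 + x²)
d = -554124 (d = (1173 - 1417)*(978 + (-3 + 36²)) = -244*(978 + (-3 + 1296)) = -244*(978 + 1293) = -244*2271 = -554124)
A(u, F) = 45 - 58*F*u (A(u, F) = -58*F*u + 45 = 45 - 58*F*u)
(n + d) + A(30, 11) = (-81 - 554124) + (45 - 58*11*30) = -554205 + (45 - 19140) = -554205 - 19095 = -573300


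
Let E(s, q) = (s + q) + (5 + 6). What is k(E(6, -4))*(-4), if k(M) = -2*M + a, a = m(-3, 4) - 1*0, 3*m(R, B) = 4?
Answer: 296/3 ≈ 98.667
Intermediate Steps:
m(R, B) = 4/3 (m(R, B) = (1/3)*4 = 4/3)
a = 4/3 (a = 4/3 - 1*0 = 4/3 + 0 = 4/3 ≈ 1.3333)
E(s, q) = 11 + q + s (E(s, q) = (q + s) + 11 = 11 + q + s)
k(M) = 4/3 - 2*M (k(M) = -2*M + 4/3 = 4/3 - 2*M)
k(E(6, -4))*(-4) = (4/3 - 2*(11 - 4 + 6))*(-4) = (4/3 - 2*13)*(-4) = (4/3 - 26)*(-4) = -74/3*(-4) = 296/3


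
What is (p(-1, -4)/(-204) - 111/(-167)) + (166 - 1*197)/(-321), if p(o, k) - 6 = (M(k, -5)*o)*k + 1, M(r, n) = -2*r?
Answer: 2078053/3645276 ≈ 0.57007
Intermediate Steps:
p(o, k) = 7 - 2*o*k**2 (p(o, k) = 6 + (((-2*k)*o)*k + 1) = 6 + ((-2*k*o)*k + 1) = 6 + (-2*o*k**2 + 1) = 6 + (1 - 2*o*k**2) = 7 - 2*o*k**2)
(p(-1, -4)/(-204) - 111/(-167)) + (166 - 1*197)/(-321) = ((7 - 2*(-1)*(-4)**2)/(-204) - 111/(-167)) + (166 - 1*197)/(-321) = ((7 - 2*(-1)*16)*(-1/204) - 111*(-1/167)) + (166 - 197)*(-1/321) = ((7 + 32)*(-1/204) + 111/167) - 31*(-1/321) = (39*(-1/204) + 111/167) + 31/321 = (-13/68 + 111/167) + 31/321 = 5377/11356 + 31/321 = 2078053/3645276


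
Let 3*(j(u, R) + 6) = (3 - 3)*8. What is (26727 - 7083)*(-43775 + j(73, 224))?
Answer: -860033964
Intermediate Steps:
j(u, R) = -6 (j(u, R) = -6 + ((3 - 3)*8)/3 = -6 + (0*8)/3 = -6 + (⅓)*0 = -6 + 0 = -6)
(26727 - 7083)*(-43775 + j(73, 224)) = (26727 - 7083)*(-43775 - 6) = 19644*(-43781) = -860033964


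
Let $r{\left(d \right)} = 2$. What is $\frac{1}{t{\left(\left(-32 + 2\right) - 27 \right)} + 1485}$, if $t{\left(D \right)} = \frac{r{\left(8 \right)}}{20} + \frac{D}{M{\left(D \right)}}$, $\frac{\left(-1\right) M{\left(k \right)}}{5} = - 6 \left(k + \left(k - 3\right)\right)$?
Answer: $\frac{585}{868793} \approx 0.00067335$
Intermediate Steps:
$M{\left(k \right)} = -90 + 60 k$ ($M{\left(k \right)} = - 5 \left(- 6 \left(k + \left(k - 3\right)\right)\right) = - 5 \left(- 6 \left(k + \left(-3 + k\right)\right)\right) = - 5 \left(- 6 \left(-3 + 2 k\right)\right) = - 5 \left(18 - 12 k\right) = -90 + 60 k$)
$t{\left(D \right)} = \frac{1}{10} + \frac{D}{-90 + 60 D}$ ($t{\left(D \right)} = \frac{2}{20} + \frac{D}{-90 + 60 D} = 2 \cdot \frac{1}{20} + \frac{D}{-90 + 60 D} = \frac{1}{10} + \frac{D}{-90 + 60 D}$)
$\frac{1}{t{\left(\left(-32 + 2\right) - 27 \right)} + 1485} = \frac{1}{\frac{-9 + 7 \left(\left(-32 + 2\right) - 27\right)}{30 \left(-3 + 2 \left(\left(-32 + 2\right) - 27\right)\right)} + 1485} = \frac{1}{\frac{-9 + 7 \left(-30 - 27\right)}{30 \left(-3 + 2 \left(-30 - 27\right)\right)} + 1485} = \frac{1}{\frac{-9 + 7 \left(-57\right)}{30 \left(-3 + 2 \left(-57\right)\right)} + 1485} = \frac{1}{\frac{-9 - 399}{30 \left(-3 - 114\right)} + 1485} = \frac{1}{\frac{1}{30} \frac{1}{-117} \left(-408\right) + 1485} = \frac{1}{\frac{1}{30} \left(- \frac{1}{117}\right) \left(-408\right) + 1485} = \frac{1}{\frac{68}{585} + 1485} = \frac{1}{\frac{868793}{585}} = \frac{585}{868793}$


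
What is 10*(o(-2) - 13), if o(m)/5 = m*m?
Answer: 70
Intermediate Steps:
o(m) = 5*m² (o(m) = 5*(m*m) = 5*m²)
10*(o(-2) - 13) = 10*(5*(-2)² - 13) = 10*(5*4 - 13) = 10*(20 - 13) = 10*7 = 70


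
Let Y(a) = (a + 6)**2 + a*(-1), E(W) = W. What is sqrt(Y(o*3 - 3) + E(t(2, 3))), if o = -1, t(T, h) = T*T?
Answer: sqrt(10) ≈ 3.1623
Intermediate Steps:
t(T, h) = T**2
Y(a) = (6 + a)**2 - a
sqrt(Y(o*3 - 3) + E(t(2, 3))) = sqrt(((6 + (-1*3 - 3))**2 - (-1*3 - 3)) + 2**2) = sqrt(((6 + (-3 - 3))**2 - (-3 - 3)) + 4) = sqrt(((6 - 6)**2 - 1*(-6)) + 4) = sqrt((0**2 + 6) + 4) = sqrt((0 + 6) + 4) = sqrt(6 + 4) = sqrt(10)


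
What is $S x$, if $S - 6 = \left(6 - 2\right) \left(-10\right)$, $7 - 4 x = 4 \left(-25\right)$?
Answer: $- \frac{1819}{2} \approx -909.5$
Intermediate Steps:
$x = \frac{107}{4}$ ($x = \frac{7}{4} - \frac{4 \left(-25\right)}{4} = \frac{7}{4} - -25 = \frac{7}{4} + 25 = \frac{107}{4} \approx 26.75$)
$S = -34$ ($S = 6 + \left(6 - 2\right) \left(-10\right) = 6 + 4 \left(-10\right) = 6 - 40 = -34$)
$S x = \left(-34\right) \frac{107}{4} = - \frac{1819}{2}$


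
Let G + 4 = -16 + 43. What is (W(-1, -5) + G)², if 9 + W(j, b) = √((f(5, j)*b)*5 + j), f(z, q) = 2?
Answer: (14 + I*√51)² ≈ 145.0 + 199.96*I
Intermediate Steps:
W(j, b) = -9 + √(j + 10*b) (W(j, b) = -9 + √((2*b)*5 + j) = -9 + √(10*b + j) = -9 + √(j + 10*b))
G = 23 (G = -4 + (-16 + 43) = -4 + 27 = 23)
(W(-1, -5) + G)² = ((-9 + √(-1 + 10*(-5))) + 23)² = ((-9 + √(-1 - 50)) + 23)² = ((-9 + √(-51)) + 23)² = ((-9 + I*√51) + 23)² = (14 + I*√51)²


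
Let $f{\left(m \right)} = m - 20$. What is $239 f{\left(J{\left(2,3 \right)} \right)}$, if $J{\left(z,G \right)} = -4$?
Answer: $-5736$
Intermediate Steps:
$f{\left(m \right)} = -20 + m$
$239 f{\left(J{\left(2,3 \right)} \right)} = 239 \left(-20 - 4\right) = 239 \left(-24\right) = -5736$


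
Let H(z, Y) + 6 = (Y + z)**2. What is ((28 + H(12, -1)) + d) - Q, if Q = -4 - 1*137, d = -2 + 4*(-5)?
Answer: 262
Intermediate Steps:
d = -22 (d = -2 - 20 = -22)
H(z, Y) = -6 + (Y + z)**2
Q = -141 (Q = -4 - 137 = -141)
((28 + H(12, -1)) + d) - Q = ((28 + (-6 + (-1 + 12)**2)) - 22) - 1*(-141) = ((28 + (-6 + 11**2)) - 22) + 141 = ((28 + (-6 + 121)) - 22) + 141 = ((28 + 115) - 22) + 141 = (143 - 22) + 141 = 121 + 141 = 262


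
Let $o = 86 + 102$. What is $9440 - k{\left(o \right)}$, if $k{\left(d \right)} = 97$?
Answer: $9343$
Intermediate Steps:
$o = 188$
$9440 - k{\left(o \right)} = 9440 - 97 = 9343$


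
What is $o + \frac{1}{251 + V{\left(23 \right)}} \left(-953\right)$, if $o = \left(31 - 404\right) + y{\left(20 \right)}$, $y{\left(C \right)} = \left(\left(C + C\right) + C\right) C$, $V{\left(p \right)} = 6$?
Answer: $\frac{211586}{257} \approx 823.29$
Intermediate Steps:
$y{\left(C \right)} = 3 C^{2}$ ($y{\left(C \right)} = \left(2 C + C\right) C = 3 C C = 3 C^{2}$)
$o = 827$ ($o = \left(31 - 404\right) + 3 \cdot 20^{2} = -373 + 3 \cdot 400 = -373 + 1200 = 827$)
$o + \frac{1}{251 + V{\left(23 \right)}} \left(-953\right) = 827 + \frac{1}{251 + 6} \left(-953\right) = 827 + \frac{1}{257} \left(-953\right) = 827 - \frac{953}{257} = \frac{211586}{257}$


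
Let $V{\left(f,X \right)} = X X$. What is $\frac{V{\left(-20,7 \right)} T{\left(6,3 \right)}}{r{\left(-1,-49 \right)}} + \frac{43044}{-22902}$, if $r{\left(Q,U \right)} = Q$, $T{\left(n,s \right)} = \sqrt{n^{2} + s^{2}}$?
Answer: $- \frac{7174}{3817} - 147 \sqrt{5} \approx -330.58$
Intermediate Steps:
$V{\left(f,X \right)} = X^{2}$
$\frac{V{\left(-20,7 \right)} T{\left(6,3 \right)}}{r{\left(-1,-49 \right)}} + \frac{43044}{-22902} = \frac{7^{2} \sqrt{6^{2} + 3^{2}}}{-1} + \frac{43044}{-22902} = 49 \sqrt{36 + 9} \left(-1\right) + 43044 \left(- \frac{1}{22902}\right) = 49 \sqrt{45} \left(-1\right) - \frac{7174}{3817} = 49 \cdot 3 \sqrt{5} \left(-1\right) - \frac{7174}{3817} = 147 \sqrt{5} \left(-1\right) - \frac{7174}{3817} = - 147 \sqrt{5} - \frac{7174}{3817} = - \frac{7174}{3817} - 147 \sqrt{5}$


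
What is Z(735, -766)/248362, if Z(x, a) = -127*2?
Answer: -127/124181 ≈ -0.0010227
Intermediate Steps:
Z(x, a) = -254
Z(735, -766)/248362 = -254/248362 = -254*1/248362 = -127/124181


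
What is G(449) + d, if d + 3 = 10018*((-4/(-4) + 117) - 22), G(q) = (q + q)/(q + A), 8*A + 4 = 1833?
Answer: 5213518409/5421 ≈ 9.6173e+5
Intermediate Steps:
A = 1829/8 (A = -½ + (⅛)*1833 = -½ + 1833/8 = 1829/8 ≈ 228.63)
G(q) = 2*q/(1829/8 + q) (G(q) = (q + q)/(q + 1829/8) = (2*q)/(1829/8 + q) = 2*q/(1829/8 + q))
d = 961725 (d = -3 + 10018*((-4/(-4) + 117) - 22) = -3 + 10018*((-4*(-¼) + 117) - 22) = -3 + 10018*((1 + 117) - 22) = -3 + 10018*(118 - 22) = -3 + 10018*96 = -3 + 961728 = 961725)
G(449) + d = 16*449/(1829 + 8*449) + 961725 = 16*449/(1829 + 3592) + 961725 = 16*449/5421 + 961725 = 16*449*(1/5421) + 961725 = 7184/5421 + 961725 = 5213518409/5421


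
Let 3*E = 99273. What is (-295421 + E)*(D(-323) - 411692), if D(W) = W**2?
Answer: 80630535790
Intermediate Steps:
E = 33091 (E = (1/3)*99273 = 33091)
(-295421 + E)*(D(-323) - 411692) = (-295421 + 33091)*((-323)**2 - 411692) = -262330*(104329 - 411692) = -262330*(-307363) = 80630535790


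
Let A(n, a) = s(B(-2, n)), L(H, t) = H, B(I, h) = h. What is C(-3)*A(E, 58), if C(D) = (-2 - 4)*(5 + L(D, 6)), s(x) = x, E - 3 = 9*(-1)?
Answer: 72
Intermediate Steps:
E = -6 (E = 3 + 9*(-1) = 3 - 9 = -6)
A(n, a) = n
C(D) = -30 - 6*D (C(D) = (-2 - 4)*(5 + D) = -6*(5 + D) = -30 - 6*D)
C(-3)*A(E, 58) = (-30 - 6*(-3))*(-6) = (-30 + 18)*(-6) = -12*(-6) = 72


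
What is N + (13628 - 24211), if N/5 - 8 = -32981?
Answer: -175448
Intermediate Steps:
N = -164865 (N = 40 + 5*(-32981) = 40 - 164905 = -164865)
N + (13628 - 24211) = -164865 + (13628 - 24211) = -164865 - 10583 = -175448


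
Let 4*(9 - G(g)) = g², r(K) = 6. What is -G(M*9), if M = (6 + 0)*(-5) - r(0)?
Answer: 26235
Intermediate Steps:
M = -36 (M = (6 + 0)*(-5) - 1*6 = 6*(-5) - 6 = -30 - 6 = -36)
G(g) = 9 - g²/4
-G(M*9) = -(9 - (-36*9)²/4) = -(9 - ¼*(-324)²) = -(9 - ¼*104976) = -(9 - 26244) = -1*(-26235) = 26235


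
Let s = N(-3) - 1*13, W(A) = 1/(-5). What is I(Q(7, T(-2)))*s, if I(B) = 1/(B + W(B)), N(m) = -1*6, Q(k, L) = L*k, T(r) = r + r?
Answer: 95/141 ≈ 0.67376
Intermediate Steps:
T(r) = 2*r
W(A) = -⅕
N(m) = -6
I(B) = 1/(-⅕ + B) (I(B) = 1/(B - ⅕) = 1/(-⅕ + B))
s = -19 (s = -6 - 1*13 = -6 - 13 = -19)
I(Q(7, T(-2)))*s = (5/(-1 + 5*((2*(-2))*7)))*(-19) = (5/(-1 + 5*(-4*7)))*(-19) = (5/(-1 + 5*(-28)))*(-19) = (5/(-1 - 140))*(-19) = (5/(-141))*(-19) = (5*(-1/141))*(-19) = -5/141*(-19) = 95/141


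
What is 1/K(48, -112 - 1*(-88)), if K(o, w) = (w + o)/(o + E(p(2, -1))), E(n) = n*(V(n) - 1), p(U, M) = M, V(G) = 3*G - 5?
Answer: 19/8 ≈ 2.3750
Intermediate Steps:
V(G) = -5 + 3*G
E(n) = n*(-6 + 3*n) (E(n) = n*((-5 + 3*n) - 1) = n*(-6 + 3*n))
K(o, w) = (o + w)/(9 + o) (K(o, w) = (w + o)/(o + 3*(-1)*(-2 - 1)) = (o + w)/(o + 3*(-1)*(-3)) = (o + w)/(o + 9) = (o + w)/(9 + o))
1/K(48, -112 - 1*(-88)) = 1/((48 + (-112 - 1*(-88)))/(9 + 48)) = 1/((48 + (-112 + 88))/57) = 1/((48 - 24)/57) = 1/((1/57)*24) = 1/(8/19) = 19/8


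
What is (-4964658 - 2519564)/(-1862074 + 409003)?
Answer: 7484222/1453071 ≈ 5.1506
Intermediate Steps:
(-4964658 - 2519564)/(-1862074 + 409003) = -7484222/(-1453071) = -7484222*(-1/1453071) = 7484222/1453071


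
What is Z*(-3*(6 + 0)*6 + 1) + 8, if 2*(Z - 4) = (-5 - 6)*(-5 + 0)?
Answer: -6725/2 ≈ -3362.5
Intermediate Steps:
Z = 63/2 (Z = 4 + ((-5 - 6)*(-5 + 0))/2 = 4 + (-11*(-5))/2 = 4 + (½)*55 = 4 + 55/2 = 63/2 ≈ 31.500)
Z*(-3*(6 + 0)*6 + 1) + 8 = 63*(-3*(6 + 0)*6 + 1)/2 + 8 = 63*(-18*6 + 1)/2 + 8 = 63*(-3*36 + 1)/2 + 8 = 63*(-108 + 1)/2 + 8 = (63/2)*(-107) + 8 = -6741/2 + 8 = -6725/2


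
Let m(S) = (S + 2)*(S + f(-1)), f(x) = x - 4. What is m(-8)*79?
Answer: 6162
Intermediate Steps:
f(x) = -4 + x
m(S) = (-5 + S)*(2 + S) (m(S) = (S + 2)*(S + (-4 - 1)) = (2 + S)*(S - 5) = (2 + S)*(-5 + S) = (-5 + S)*(2 + S))
m(-8)*79 = (-10 + (-8)² - 3*(-8))*79 = (-10 + 64 + 24)*79 = 78*79 = 6162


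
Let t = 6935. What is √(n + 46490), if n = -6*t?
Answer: 4*√305 ≈ 69.857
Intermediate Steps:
n = -41610 (n = -6*6935 = -41610)
√(n + 46490) = √(-41610 + 46490) = √4880 = 4*√305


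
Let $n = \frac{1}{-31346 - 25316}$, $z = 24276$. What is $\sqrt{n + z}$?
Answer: $\frac{\sqrt{77940094498682}}{56662} \approx 155.81$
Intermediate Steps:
$n = - \frac{1}{56662}$ ($n = \frac{1}{-56662} = - \frac{1}{56662} \approx -1.7649 \cdot 10^{-5}$)
$\sqrt{n + z} = \sqrt{- \frac{1}{56662} + 24276} = \sqrt{\frac{1375526711}{56662}} = \frac{\sqrt{77940094498682}}{56662}$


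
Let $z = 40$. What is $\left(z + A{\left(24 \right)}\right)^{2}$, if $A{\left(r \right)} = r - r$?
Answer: $1600$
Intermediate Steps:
$A{\left(r \right)} = 0$
$\left(z + A{\left(24 \right)}\right)^{2} = \left(40 + 0\right)^{2} = 40^{2} = 1600$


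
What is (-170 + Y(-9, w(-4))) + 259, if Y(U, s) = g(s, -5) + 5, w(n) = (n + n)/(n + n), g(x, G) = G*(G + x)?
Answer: 114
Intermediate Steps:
w(n) = 1 (w(n) = (2*n)/((2*n)) = (2*n)*(1/(2*n)) = 1)
Y(U, s) = 30 - 5*s (Y(U, s) = -5*(-5 + s) + 5 = (25 - 5*s) + 5 = 30 - 5*s)
(-170 + Y(-9, w(-4))) + 259 = (-170 + (30 - 5*1)) + 259 = (-170 + (30 - 5)) + 259 = (-170 + 25) + 259 = -145 + 259 = 114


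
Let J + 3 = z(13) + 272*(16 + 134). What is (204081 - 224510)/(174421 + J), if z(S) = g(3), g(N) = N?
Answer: -20429/215221 ≈ -0.094921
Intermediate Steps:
z(S) = 3
J = 40800 (J = -3 + (3 + 272*(16 + 134)) = -3 + (3 + 272*150) = -3 + (3 + 40800) = -3 + 40803 = 40800)
(204081 - 224510)/(174421 + J) = (204081 - 224510)/(174421 + 40800) = -20429/215221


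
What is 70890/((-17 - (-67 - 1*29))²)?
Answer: 70890/6241 ≈ 11.359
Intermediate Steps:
70890/((-17 - (-67 - 1*29))²) = 70890/((-17 - (-67 - 29))²) = 70890/((-17 - 1*(-96))²) = 70890/((-17 + 96)²) = 70890/(79²) = 70890/6241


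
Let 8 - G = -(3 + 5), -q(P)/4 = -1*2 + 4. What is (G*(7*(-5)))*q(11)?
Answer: 4480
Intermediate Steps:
q(P) = -8 (q(P) = -4*(-1*2 + 4) = -4*(-2 + 4) = -4*2 = -8)
G = 16 (G = 8 - (-1)*(3 + 5) = 8 - (-1)*8 = 8 - 1*(-8) = 8 + 8 = 16)
(G*(7*(-5)))*q(11) = (16*(7*(-5)))*(-8) = (16*(-35))*(-8) = -560*(-8) = 4480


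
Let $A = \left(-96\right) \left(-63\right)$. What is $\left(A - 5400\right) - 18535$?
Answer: $-17887$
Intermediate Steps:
$A = 6048$
$\left(A - 5400\right) - 18535 = \left(6048 - 5400\right) - 18535 = 648 - 18535 = -17887$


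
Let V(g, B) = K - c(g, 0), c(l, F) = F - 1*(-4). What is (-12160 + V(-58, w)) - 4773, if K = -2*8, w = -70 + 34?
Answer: -16953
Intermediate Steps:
c(l, F) = 4 + F (c(l, F) = F + 4 = 4 + F)
w = -36
K = -16
V(g, B) = -20 (V(g, B) = -16 - (4 + 0) = -16 - 1*4 = -16 - 4 = -20)
(-12160 + V(-58, w)) - 4773 = (-12160 - 20) - 4773 = -12180 - 4773 = -16953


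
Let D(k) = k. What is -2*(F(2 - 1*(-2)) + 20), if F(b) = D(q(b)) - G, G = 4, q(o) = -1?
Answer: -30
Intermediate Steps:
F(b) = -5 (F(b) = -1 - 1*4 = -1 - 4 = -5)
-2*(F(2 - 1*(-2)) + 20) = -2*(-5 + 20) = -2*15 = -30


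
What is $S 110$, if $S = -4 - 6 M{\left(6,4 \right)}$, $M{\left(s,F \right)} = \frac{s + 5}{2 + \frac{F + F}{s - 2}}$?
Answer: $-2255$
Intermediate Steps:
$M{\left(s,F \right)} = \frac{5 + s}{2 + \frac{2 F}{-2 + s}}$
$S = - \frac{41}{2}$ ($S = -4 - 6 \frac{-10 + 6^{2} + 3 \cdot 6}{2 \left(-2 + 4 + 6\right)} = -4 - 6 \frac{-10 + 36 + 18}{2 \cdot 8} = -4 - 6 \cdot \frac{1}{2} \cdot \frac{1}{8} \cdot 44 = -4 - \frac{33}{2} = - \frac{41}{2} \approx -20.5$)
$S 110 = \left(- \frac{41}{2}\right) 110 = -2255$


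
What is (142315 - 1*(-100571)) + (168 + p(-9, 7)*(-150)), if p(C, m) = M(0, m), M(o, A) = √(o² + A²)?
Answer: 242004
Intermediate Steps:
M(o, A) = √(A² + o²)
p(C, m) = √(m²) (p(C, m) = √(m² + 0²) = √(m² + 0) = √(m²))
(142315 - 1*(-100571)) + (168 + p(-9, 7)*(-150)) = (142315 - 1*(-100571)) + (168 + √(7²)*(-150)) = (142315 + 100571) + (168 + √49*(-150)) = 242886 + (168 + 7*(-150)) = 242886 + (168 - 1050) = 242886 - 882 = 242004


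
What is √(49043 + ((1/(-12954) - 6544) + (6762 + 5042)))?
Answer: √9112375504194/12954 ≈ 233.03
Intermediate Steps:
√(49043 + ((1/(-12954) - 6544) + (6762 + 5042))) = √(49043 + ((-1/12954 - 6544) + 11804)) = √(49043 + (-84770977/12954 + 11804)) = √(49043 + 68138039/12954) = √(703441061/12954) = √9112375504194/12954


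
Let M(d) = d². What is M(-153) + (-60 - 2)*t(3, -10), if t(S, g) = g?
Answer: 24029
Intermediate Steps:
M(-153) + (-60 - 2)*t(3, -10) = (-153)² + (-60 - 2)*(-10) = 23409 - 62*(-10) = 23409 + 620 = 24029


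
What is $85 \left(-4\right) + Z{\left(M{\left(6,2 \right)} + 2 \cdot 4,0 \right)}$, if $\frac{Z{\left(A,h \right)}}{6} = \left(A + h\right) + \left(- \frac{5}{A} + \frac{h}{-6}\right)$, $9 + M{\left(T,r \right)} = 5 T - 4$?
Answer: $- \frac{956}{5} \approx -191.2$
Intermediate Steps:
$M{\left(T,r \right)} = -13 + 5 T$ ($M{\left(T,r \right)} = -9 + \left(5 T - 4\right) = -9 + \left(-4 + 5 T\right) = -13 + 5 T$)
$Z{\left(A,h \right)} = - \frac{30}{A} + 5 h + 6 A$ ($Z{\left(A,h \right)} = 6 \left(\left(A + h\right) + \left(- \frac{5}{A} + \frac{h}{-6}\right)\right) = 6 \left(\left(A + h\right) + \left(- \frac{5}{A} + h \left(- \frac{1}{6}\right)\right)\right) = 6 \left(\left(A + h\right) - \left(\frac{5}{A} + \frac{h}{6}\right)\right) = 6 \left(A - \frac{5}{A} + \frac{5 h}{6}\right) = - \frac{30}{A} + 5 h + 6 A$)
$85 \left(-4\right) + Z{\left(M{\left(6,2 \right)} + 2 \cdot 4,0 \right)} = 85 \left(-4\right) + \left(- \frac{30}{\left(-13 + 5 \cdot 6\right) + 2 \cdot 4} + 5 \cdot 0 + 6 \left(\left(-13 + 5 \cdot 6\right) + 2 \cdot 4\right)\right) = -340 + \left(- \frac{30}{\left(-13 + 30\right) + 8} + 0 + 6 \left(\left(-13 + 30\right) + 8\right)\right) = -340 + \left(- \frac{30}{17 + 8} + 0 + 6 \left(17 + 8\right)\right) = -340 + \left(- \frac{30}{25} + 0 + 6 \cdot 25\right) = -340 + \left(\left(-30\right) \frac{1}{25} + 0 + 150\right) = -340 + \left(- \frac{6}{5} + 0 + 150\right) = -340 + \frac{744}{5} = - \frac{956}{5}$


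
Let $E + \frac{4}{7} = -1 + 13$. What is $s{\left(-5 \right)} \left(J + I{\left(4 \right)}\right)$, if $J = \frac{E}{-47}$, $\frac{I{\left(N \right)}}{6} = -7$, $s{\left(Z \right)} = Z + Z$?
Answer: $\frac{138980}{329} \approx 422.43$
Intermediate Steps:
$s{\left(Z \right)} = 2 Z$
$I{\left(N \right)} = -42$ ($I{\left(N \right)} = 6 \left(-7\right) = -42$)
$E = \frac{80}{7}$ ($E = - \frac{4}{7} + \left(-1 + 13\right) = - \frac{4}{7} + 12 = \frac{80}{7} \approx 11.429$)
$J = - \frac{80}{329}$ ($J = \frac{80}{7 \left(-47\right)} = \frac{80}{7} \left(- \frac{1}{47}\right) = - \frac{80}{329} \approx -0.24316$)
$s{\left(-5 \right)} \left(J + I{\left(4 \right)}\right) = 2 \left(-5\right) \left(- \frac{80}{329} - 42\right) = \left(-10\right) \left(- \frac{13898}{329}\right) = \frac{138980}{329}$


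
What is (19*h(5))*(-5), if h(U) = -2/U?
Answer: 38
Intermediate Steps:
(19*h(5))*(-5) = (19*(-2/5))*(-5) = -38/5*(-5) = 38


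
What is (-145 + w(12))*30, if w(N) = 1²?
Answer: -4320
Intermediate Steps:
w(N) = 1
(-145 + w(12))*30 = (-145 + 1)*30 = -144*30 = -4320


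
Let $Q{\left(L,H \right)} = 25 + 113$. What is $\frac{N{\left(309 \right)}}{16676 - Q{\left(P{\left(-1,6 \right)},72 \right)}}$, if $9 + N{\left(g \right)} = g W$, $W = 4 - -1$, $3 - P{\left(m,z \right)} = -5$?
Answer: $\frac{768}{8269} \approx 0.092877$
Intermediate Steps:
$P{\left(m,z \right)} = 8$ ($P{\left(m,z \right)} = 3 - -5 = 3 + 5 = 8$)
$Q{\left(L,H \right)} = 138$
$W = 5$ ($W = 4 + 1 = 5$)
$N{\left(g \right)} = -9 + 5 g$ ($N{\left(g \right)} = -9 + g 5 = -9 + 5 g$)
$\frac{N{\left(309 \right)}}{16676 - Q{\left(P{\left(-1,6 \right)},72 \right)}} = \frac{-9 + 5 \cdot 309}{16676 - 138} = \frac{-9 + 1545}{16676 - 138} = \frac{1536}{16538} = 1536 \cdot \frac{1}{16538} = \frac{768}{8269}$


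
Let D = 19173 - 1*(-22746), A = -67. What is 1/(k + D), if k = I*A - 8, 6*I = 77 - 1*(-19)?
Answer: 1/40839 ≈ 2.4486e-5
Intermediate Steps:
I = 16 (I = (77 - 1*(-19))/6 = (77 + 19)/6 = (⅙)*96 = 16)
D = 41919 (D = 19173 + 22746 = 41919)
k = -1080 (k = 16*(-67) - 8 = -1072 - 8 = -1080)
1/(k + D) = 1/(-1080 + 41919) = 1/40839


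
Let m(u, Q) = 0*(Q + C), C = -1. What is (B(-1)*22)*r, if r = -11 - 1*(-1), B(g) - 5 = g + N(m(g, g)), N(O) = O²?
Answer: -880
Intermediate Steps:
m(u, Q) = 0 (m(u, Q) = 0*(Q - 1) = 0*(-1 + Q) = 0)
B(g) = 5 + g (B(g) = 5 + (g + 0²) = 5 + (g + 0) = 5 + g)
r = -10 (r = -11 + 1 = -10)
(B(-1)*22)*r = ((5 - 1)*22)*(-10) = (4*22)*(-10) = 88*(-10) = -880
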